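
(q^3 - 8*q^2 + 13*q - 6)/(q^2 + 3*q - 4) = (q^2 - 7*q + 6)/(q + 4)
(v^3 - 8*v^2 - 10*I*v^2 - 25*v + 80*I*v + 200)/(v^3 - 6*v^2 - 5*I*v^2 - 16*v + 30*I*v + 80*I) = (v - 5*I)/(v + 2)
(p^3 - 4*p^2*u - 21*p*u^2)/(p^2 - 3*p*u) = (p^2 - 4*p*u - 21*u^2)/(p - 3*u)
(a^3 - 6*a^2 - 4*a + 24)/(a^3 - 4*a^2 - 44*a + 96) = (a^2 - 4*a - 12)/(a^2 - 2*a - 48)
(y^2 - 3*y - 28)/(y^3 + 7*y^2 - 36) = (y^2 - 3*y - 28)/(y^3 + 7*y^2 - 36)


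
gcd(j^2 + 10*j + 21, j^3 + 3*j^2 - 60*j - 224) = j + 7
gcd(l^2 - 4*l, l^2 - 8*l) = l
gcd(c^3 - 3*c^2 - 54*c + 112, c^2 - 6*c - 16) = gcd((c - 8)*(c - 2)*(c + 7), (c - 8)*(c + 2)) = c - 8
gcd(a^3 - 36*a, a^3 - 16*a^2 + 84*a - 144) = a - 6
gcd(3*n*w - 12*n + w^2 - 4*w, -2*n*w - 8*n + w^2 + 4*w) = 1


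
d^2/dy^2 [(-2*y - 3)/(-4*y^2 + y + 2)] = 2*(2*(-12*y - 5)*(-4*y^2 + y + 2) - (2*y + 3)*(8*y - 1)^2)/(-4*y^2 + y + 2)^3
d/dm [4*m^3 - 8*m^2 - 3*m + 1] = 12*m^2 - 16*m - 3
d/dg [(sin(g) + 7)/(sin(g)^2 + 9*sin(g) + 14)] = -cos(g)/(sin(g) + 2)^2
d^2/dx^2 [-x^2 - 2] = -2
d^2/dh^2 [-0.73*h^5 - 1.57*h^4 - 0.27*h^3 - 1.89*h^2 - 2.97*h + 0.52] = -14.6*h^3 - 18.84*h^2 - 1.62*h - 3.78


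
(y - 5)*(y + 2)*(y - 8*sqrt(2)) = y^3 - 8*sqrt(2)*y^2 - 3*y^2 - 10*y + 24*sqrt(2)*y + 80*sqrt(2)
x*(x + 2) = x^2 + 2*x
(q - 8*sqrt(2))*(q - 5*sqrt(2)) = q^2 - 13*sqrt(2)*q + 80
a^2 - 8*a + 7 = (a - 7)*(a - 1)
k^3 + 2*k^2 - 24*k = k*(k - 4)*(k + 6)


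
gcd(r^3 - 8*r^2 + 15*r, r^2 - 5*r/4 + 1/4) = 1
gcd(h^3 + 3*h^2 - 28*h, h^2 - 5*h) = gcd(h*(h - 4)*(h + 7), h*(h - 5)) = h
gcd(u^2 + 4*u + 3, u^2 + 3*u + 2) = u + 1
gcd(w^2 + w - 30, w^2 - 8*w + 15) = w - 5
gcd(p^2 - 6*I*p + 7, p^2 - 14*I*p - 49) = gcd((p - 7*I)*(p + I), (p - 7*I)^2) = p - 7*I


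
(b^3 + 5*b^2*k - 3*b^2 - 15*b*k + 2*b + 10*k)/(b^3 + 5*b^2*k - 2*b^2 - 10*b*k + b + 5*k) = (b - 2)/(b - 1)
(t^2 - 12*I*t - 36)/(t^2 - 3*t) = (t^2 - 12*I*t - 36)/(t*(t - 3))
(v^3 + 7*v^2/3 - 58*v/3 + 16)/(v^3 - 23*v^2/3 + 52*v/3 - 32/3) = (v + 6)/(v - 4)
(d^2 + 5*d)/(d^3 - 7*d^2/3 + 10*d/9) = 9*(d + 5)/(9*d^2 - 21*d + 10)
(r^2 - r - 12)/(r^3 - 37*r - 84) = (r - 4)/(r^2 - 3*r - 28)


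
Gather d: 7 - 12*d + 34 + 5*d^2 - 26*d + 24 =5*d^2 - 38*d + 65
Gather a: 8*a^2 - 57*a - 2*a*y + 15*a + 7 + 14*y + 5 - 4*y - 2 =8*a^2 + a*(-2*y - 42) + 10*y + 10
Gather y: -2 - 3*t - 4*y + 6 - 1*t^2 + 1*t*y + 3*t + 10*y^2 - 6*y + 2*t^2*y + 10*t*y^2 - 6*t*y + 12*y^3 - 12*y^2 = -t^2 + 12*y^3 + y^2*(10*t - 2) + y*(2*t^2 - 5*t - 10) + 4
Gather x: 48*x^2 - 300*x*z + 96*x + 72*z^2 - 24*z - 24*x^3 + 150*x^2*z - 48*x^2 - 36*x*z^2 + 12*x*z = -24*x^3 + 150*x^2*z + x*(-36*z^2 - 288*z + 96) + 72*z^2 - 24*z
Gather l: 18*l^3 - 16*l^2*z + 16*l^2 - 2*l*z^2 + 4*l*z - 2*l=18*l^3 + l^2*(16 - 16*z) + l*(-2*z^2 + 4*z - 2)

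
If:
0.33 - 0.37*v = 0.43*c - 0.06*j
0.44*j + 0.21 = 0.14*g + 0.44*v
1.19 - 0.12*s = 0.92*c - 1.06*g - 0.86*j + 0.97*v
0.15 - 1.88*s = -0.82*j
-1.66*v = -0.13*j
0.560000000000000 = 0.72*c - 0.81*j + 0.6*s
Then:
No Solution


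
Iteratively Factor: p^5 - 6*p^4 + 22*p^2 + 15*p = (p + 1)*(p^4 - 7*p^3 + 7*p^2 + 15*p) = (p - 3)*(p + 1)*(p^3 - 4*p^2 - 5*p) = (p - 5)*(p - 3)*(p + 1)*(p^2 + p) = (p - 5)*(p - 3)*(p + 1)^2*(p)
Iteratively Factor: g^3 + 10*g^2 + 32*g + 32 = (g + 4)*(g^2 + 6*g + 8) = (g + 4)^2*(g + 2)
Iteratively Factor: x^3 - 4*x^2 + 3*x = (x - 1)*(x^2 - 3*x) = (x - 3)*(x - 1)*(x)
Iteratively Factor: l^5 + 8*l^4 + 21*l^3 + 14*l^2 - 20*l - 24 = (l + 2)*(l^4 + 6*l^3 + 9*l^2 - 4*l - 12) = (l + 2)^2*(l^3 + 4*l^2 + l - 6) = (l + 2)^2*(l + 3)*(l^2 + l - 2) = (l + 2)^3*(l + 3)*(l - 1)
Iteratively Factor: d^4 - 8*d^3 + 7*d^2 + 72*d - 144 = (d - 4)*(d^3 - 4*d^2 - 9*d + 36) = (d - 4)*(d - 3)*(d^2 - d - 12) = (d - 4)*(d - 3)*(d + 3)*(d - 4)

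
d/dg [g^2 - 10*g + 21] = 2*g - 10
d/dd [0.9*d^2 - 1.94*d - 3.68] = 1.8*d - 1.94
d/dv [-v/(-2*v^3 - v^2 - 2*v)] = -(4*v + 1)/(2*v^2 + v + 2)^2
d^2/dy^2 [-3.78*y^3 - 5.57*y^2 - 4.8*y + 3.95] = -22.68*y - 11.14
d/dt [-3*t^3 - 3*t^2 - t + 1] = -9*t^2 - 6*t - 1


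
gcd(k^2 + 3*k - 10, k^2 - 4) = k - 2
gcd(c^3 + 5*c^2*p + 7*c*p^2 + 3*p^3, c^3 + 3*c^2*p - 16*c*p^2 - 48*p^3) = c + 3*p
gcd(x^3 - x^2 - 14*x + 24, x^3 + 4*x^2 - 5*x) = 1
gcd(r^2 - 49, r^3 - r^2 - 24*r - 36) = 1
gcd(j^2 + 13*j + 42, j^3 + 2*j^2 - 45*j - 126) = j + 6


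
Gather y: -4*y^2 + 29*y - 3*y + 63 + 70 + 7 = -4*y^2 + 26*y + 140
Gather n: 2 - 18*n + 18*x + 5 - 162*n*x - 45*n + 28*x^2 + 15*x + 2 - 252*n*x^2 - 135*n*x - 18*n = n*(-252*x^2 - 297*x - 81) + 28*x^2 + 33*x + 9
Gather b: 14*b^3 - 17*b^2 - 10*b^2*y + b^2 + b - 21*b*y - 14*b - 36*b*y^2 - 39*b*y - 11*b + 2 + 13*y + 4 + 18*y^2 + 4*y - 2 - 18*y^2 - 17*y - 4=14*b^3 + b^2*(-10*y - 16) + b*(-36*y^2 - 60*y - 24)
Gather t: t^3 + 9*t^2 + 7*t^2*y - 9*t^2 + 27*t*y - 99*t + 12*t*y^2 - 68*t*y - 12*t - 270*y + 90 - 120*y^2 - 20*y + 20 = t^3 + 7*t^2*y + t*(12*y^2 - 41*y - 111) - 120*y^2 - 290*y + 110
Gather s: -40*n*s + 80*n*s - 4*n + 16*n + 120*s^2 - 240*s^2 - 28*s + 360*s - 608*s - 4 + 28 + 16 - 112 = 12*n - 120*s^2 + s*(40*n - 276) - 72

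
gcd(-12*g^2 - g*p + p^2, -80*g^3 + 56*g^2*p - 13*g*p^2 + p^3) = -4*g + p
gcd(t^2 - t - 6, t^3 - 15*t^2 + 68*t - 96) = t - 3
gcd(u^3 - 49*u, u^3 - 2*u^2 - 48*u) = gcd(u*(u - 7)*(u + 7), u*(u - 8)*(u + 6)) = u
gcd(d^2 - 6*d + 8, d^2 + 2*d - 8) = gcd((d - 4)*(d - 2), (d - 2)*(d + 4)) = d - 2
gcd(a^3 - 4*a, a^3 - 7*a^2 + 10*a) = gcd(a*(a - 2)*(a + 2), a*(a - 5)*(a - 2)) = a^2 - 2*a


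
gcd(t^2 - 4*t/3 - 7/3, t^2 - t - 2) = t + 1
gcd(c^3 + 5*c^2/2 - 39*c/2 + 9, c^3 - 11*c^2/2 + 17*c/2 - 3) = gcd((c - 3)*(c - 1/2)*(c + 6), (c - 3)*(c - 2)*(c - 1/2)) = c^2 - 7*c/2 + 3/2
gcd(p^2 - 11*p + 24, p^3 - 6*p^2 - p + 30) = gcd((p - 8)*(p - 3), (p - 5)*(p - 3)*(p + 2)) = p - 3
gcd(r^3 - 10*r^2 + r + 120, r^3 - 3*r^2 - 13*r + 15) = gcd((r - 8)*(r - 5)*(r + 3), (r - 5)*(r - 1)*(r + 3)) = r^2 - 2*r - 15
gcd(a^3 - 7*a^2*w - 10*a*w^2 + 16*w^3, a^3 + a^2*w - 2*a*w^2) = -a^2 - a*w + 2*w^2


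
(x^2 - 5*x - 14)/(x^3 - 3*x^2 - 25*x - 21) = (x + 2)/(x^2 + 4*x + 3)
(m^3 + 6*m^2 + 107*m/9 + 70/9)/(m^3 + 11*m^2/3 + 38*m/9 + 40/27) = 3*(3*m^2 + 13*m + 14)/(9*m^2 + 18*m + 8)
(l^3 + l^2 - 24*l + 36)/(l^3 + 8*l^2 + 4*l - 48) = (l - 3)/(l + 4)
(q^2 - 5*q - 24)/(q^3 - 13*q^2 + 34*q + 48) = (q + 3)/(q^2 - 5*q - 6)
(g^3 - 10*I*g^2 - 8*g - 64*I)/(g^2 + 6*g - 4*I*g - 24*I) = (g^2 - 6*I*g + 16)/(g + 6)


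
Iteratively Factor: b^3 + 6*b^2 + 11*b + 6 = (b + 3)*(b^2 + 3*b + 2) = (b + 2)*(b + 3)*(b + 1)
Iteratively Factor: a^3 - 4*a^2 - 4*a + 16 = (a - 2)*(a^2 - 2*a - 8) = (a - 2)*(a + 2)*(a - 4)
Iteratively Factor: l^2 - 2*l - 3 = (l + 1)*(l - 3)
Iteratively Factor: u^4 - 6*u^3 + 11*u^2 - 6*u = (u)*(u^3 - 6*u^2 + 11*u - 6) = u*(u - 3)*(u^2 - 3*u + 2) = u*(u - 3)*(u - 1)*(u - 2)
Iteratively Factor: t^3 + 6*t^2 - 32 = (t + 4)*(t^2 + 2*t - 8) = (t - 2)*(t + 4)*(t + 4)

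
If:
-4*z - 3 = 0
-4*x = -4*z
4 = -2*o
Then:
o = -2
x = -3/4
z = -3/4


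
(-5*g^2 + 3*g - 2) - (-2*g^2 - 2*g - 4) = -3*g^2 + 5*g + 2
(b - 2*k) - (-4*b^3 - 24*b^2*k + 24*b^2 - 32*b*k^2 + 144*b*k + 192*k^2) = 4*b^3 + 24*b^2*k - 24*b^2 + 32*b*k^2 - 144*b*k + b - 192*k^2 - 2*k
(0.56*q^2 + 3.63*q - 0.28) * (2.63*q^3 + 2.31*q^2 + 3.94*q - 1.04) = 1.4728*q^5 + 10.8405*q^4 + 9.8553*q^3 + 13.073*q^2 - 4.8784*q + 0.2912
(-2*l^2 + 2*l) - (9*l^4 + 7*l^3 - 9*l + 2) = -9*l^4 - 7*l^3 - 2*l^2 + 11*l - 2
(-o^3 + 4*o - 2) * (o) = -o^4 + 4*o^2 - 2*o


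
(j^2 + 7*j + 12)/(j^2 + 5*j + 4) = (j + 3)/(j + 1)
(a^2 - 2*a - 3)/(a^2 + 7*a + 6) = (a - 3)/(a + 6)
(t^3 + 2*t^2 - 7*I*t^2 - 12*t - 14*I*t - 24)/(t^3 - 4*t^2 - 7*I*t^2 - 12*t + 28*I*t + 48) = (t + 2)/(t - 4)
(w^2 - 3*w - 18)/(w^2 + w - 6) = (w - 6)/(w - 2)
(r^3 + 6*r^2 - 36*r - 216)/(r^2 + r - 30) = (r^2 - 36)/(r - 5)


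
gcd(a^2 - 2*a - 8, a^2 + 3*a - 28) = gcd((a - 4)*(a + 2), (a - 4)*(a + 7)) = a - 4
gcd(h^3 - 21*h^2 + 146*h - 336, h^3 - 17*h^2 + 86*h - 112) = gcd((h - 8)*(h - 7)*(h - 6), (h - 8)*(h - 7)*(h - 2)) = h^2 - 15*h + 56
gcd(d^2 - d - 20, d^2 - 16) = d + 4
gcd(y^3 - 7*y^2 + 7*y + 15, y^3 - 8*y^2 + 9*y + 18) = y^2 - 2*y - 3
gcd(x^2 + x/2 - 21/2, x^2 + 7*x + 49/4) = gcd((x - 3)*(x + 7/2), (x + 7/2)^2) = x + 7/2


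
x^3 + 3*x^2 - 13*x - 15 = (x - 3)*(x + 1)*(x + 5)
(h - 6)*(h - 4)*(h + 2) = h^3 - 8*h^2 + 4*h + 48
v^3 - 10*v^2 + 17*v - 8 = (v - 8)*(v - 1)^2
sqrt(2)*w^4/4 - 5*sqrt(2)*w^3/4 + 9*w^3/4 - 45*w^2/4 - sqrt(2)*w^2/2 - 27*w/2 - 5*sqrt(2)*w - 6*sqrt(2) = (w/2 + 1/2)*(w - 6)*(w + 4*sqrt(2))*(sqrt(2)*w/2 + 1/2)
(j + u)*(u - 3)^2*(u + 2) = j*u^3 - 4*j*u^2 - 3*j*u + 18*j + u^4 - 4*u^3 - 3*u^2 + 18*u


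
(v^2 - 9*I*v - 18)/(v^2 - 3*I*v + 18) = (v - 3*I)/(v + 3*I)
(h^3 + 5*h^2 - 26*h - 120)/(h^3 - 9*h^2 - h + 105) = (h^2 + 10*h + 24)/(h^2 - 4*h - 21)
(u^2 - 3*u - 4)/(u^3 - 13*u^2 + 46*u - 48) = (u^2 - 3*u - 4)/(u^3 - 13*u^2 + 46*u - 48)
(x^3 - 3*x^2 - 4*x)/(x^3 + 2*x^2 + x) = (x - 4)/(x + 1)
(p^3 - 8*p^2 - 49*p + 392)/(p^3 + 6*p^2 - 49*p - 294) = (p - 8)/(p + 6)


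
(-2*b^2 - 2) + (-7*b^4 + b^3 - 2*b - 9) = -7*b^4 + b^3 - 2*b^2 - 2*b - 11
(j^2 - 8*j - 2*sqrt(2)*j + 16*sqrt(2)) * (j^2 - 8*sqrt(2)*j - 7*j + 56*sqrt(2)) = j^4 - 15*j^3 - 10*sqrt(2)*j^3 + 88*j^2 + 150*sqrt(2)*j^2 - 560*sqrt(2)*j - 480*j + 1792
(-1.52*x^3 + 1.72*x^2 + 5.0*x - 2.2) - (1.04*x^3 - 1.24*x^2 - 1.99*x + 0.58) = -2.56*x^3 + 2.96*x^2 + 6.99*x - 2.78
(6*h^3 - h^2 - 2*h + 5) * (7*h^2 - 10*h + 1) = 42*h^5 - 67*h^4 + 2*h^3 + 54*h^2 - 52*h + 5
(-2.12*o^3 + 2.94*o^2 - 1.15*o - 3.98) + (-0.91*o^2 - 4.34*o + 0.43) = -2.12*o^3 + 2.03*o^2 - 5.49*o - 3.55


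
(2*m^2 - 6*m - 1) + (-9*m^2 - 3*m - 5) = -7*m^2 - 9*m - 6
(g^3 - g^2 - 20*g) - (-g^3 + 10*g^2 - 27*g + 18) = 2*g^3 - 11*g^2 + 7*g - 18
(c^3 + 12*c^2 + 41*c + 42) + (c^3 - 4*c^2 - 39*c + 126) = 2*c^3 + 8*c^2 + 2*c + 168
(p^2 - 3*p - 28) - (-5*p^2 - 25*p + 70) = 6*p^2 + 22*p - 98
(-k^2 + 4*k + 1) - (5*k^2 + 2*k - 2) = -6*k^2 + 2*k + 3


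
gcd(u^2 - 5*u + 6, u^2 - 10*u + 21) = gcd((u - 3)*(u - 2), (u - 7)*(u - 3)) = u - 3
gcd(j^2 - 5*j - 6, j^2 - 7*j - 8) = j + 1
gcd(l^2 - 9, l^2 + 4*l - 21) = l - 3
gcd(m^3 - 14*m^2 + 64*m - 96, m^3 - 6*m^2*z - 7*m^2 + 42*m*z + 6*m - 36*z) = m - 6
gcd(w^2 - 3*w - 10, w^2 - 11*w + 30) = w - 5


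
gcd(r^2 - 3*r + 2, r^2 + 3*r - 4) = r - 1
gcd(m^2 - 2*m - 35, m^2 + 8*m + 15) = m + 5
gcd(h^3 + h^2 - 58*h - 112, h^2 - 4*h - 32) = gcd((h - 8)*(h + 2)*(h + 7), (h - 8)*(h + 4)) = h - 8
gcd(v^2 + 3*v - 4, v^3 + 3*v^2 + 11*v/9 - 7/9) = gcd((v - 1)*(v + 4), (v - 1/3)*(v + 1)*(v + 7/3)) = 1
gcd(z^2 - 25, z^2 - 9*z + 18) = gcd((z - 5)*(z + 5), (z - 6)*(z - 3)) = 1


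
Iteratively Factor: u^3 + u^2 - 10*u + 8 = (u - 1)*(u^2 + 2*u - 8) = (u - 2)*(u - 1)*(u + 4)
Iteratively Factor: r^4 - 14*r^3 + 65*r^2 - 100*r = (r)*(r^3 - 14*r^2 + 65*r - 100) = r*(r - 5)*(r^2 - 9*r + 20) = r*(r - 5)*(r - 4)*(r - 5)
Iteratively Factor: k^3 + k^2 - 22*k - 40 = (k - 5)*(k^2 + 6*k + 8) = (k - 5)*(k + 4)*(k + 2)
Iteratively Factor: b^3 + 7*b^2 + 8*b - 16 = (b + 4)*(b^2 + 3*b - 4) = (b - 1)*(b + 4)*(b + 4)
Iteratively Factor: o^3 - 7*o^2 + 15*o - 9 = (o - 1)*(o^2 - 6*o + 9) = (o - 3)*(o - 1)*(o - 3)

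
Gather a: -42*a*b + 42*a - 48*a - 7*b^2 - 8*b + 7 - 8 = a*(-42*b - 6) - 7*b^2 - 8*b - 1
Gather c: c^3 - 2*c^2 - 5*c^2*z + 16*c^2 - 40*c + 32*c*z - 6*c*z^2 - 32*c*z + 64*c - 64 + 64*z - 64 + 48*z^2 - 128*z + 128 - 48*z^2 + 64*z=c^3 + c^2*(14 - 5*z) + c*(24 - 6*z^2)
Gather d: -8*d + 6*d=-2*d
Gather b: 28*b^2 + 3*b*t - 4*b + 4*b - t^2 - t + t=28*b^2 + 3*b*t - t^2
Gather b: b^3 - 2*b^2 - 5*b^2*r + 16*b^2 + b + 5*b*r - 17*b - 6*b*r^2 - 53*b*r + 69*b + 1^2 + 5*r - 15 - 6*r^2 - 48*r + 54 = b^3 + b^2*(14 - 5*r) + b*(-6*r^2 - 48*r + 53) - 6*r^2 - 43*r + 40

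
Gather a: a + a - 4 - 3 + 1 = 2*a - 6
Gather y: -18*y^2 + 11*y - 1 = -18*y^2 + 11*y - 1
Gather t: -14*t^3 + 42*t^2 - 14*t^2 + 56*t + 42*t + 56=-14*t^3 + 28*t^2 + 98*t + 56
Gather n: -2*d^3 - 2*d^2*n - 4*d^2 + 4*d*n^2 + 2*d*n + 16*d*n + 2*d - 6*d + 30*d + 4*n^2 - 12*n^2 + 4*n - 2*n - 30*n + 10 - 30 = -2*d^3 - 4*d^2 + 26*d + n^2*(4*d - 8) + n*(-2*d^2 + 18*d - 28) - 20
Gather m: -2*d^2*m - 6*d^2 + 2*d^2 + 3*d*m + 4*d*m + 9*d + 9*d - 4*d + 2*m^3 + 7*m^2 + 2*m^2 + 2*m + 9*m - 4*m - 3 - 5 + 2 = -4*d^2 + 14*d + 2*m^3 + 9*m^2 + m*(-2*d^2 + 7*d + 7) - 6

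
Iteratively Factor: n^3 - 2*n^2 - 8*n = (n + 2)*(n^2 - 4*n) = n*(n + 2)*(n - 4)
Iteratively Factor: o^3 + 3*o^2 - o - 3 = (o + 3)*(o^2 - 1) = (o - 1)*(o + 3)*(o + 1)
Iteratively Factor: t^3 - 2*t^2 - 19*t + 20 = (t - 1)*(t^2 - t - 20) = (t - 5)*(t - 1)*(t + 4)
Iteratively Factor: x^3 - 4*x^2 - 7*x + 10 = (x + 2)*(x^2 - 6*x + 5) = (x - 1)*(x + 2)*(x - 5)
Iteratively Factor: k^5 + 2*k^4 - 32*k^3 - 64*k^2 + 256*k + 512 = (k - 4)*(k^4 + 6*k^3 - 8*k^2 - 96*k - 128) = (k - 4)^2*(k^3 + 10*k^2 + 32*k + 32) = (k - 4)^2*(k + 2)*(k^2 + 8*k + 16) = (k - 4)^2*(k + 2)*(k + 4)*(k + 4)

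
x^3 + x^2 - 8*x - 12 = (x - 3)*(x + 2)^2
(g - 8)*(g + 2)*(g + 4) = g^3 - 2*g^2 - 40*g - 64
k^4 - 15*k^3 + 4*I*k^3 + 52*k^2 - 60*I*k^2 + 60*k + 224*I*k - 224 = (k - 8)*(k - 7)*(k + 2*I)^2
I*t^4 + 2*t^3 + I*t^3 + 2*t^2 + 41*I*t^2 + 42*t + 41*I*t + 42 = (t - 7*I)*(t - I)*(t + 6*I)*(I*t + I)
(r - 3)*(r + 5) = r^2 + 2*r - 15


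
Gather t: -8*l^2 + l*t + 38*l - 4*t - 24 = -8*l^2 + 38*l + t*(l - 4) - 24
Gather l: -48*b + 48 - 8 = 40 - 48*b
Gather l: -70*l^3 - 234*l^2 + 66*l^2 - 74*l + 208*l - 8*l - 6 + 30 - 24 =-70*l^3 - 168*l^2 + 126*l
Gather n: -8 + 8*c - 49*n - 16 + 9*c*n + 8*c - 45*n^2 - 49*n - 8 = 16*c - 45*n^2 + n*(9*c - 98) - 32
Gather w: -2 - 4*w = -4*w - 2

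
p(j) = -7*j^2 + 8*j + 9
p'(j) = 8 - 14*j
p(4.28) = -84.99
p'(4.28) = -51.92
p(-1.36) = -14.83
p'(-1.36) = 27.04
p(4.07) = -74.39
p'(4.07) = -48.98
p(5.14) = -134.82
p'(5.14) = -63.96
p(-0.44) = 4.12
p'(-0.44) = 14.16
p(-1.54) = -19.92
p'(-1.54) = 29.56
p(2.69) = -20.13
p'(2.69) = -29.66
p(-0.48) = 3.55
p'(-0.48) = 14.72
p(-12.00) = -1095.00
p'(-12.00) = 176.00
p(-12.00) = -1095.00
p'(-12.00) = 176.00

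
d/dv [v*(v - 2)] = 2*v - 2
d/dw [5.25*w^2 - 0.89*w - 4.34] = 10.5*w - 0.89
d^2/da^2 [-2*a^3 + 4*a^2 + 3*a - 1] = 8 - 12*a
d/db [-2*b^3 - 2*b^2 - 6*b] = -6*b^2 - 4*b - 6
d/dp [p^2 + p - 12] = 2*p + 1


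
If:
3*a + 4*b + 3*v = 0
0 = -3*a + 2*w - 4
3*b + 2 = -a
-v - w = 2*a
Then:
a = -52/53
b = -18/53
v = 76/53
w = 28/53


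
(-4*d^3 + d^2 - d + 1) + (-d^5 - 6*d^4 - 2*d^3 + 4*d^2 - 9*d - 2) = -d^5 - 6*d^4 - 6*d^3 + 5*d^2 - 10*d - 1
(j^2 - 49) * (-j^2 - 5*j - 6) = -j^4 - 5*j^3 + 43*j^2 + 245*j + 294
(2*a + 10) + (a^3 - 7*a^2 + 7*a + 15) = a^3 - 7*a^2 + 9*a + 25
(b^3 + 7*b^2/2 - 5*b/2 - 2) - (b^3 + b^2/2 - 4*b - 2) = 3*b^2 + 3*b/2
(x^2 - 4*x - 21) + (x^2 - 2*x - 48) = 2*x^2 - 6*x - 69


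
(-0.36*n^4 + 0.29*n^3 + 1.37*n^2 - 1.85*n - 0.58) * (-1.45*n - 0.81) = 0.522*n^5 - 0.1289*n^4 - 2.2214*n^3 + 1.5728*n^2 + 2.3395*n + 0.4698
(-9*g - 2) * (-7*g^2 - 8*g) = 63*g^3 + 86*g^2 + 16*g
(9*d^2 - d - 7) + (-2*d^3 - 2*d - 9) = -2*d^3 + 9*d^2 - 3*d - 16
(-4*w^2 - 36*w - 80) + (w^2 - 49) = -3*w^2 - 36*w - 129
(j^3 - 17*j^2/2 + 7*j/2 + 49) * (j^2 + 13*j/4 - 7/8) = j^5 - 21*j^4/4 - 25*j^3 + 1085*j^2/16 + 2499*j/16 - 343/8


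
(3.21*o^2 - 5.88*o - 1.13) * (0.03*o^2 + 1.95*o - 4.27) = 0.0963*o^4 + 6.0831*o^3 - 25.2066*o^2 + 22.9041*o + 4.8251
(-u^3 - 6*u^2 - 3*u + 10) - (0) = -u^3 - 6*u^2 - 3*u + 10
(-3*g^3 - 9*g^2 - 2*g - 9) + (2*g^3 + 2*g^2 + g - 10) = -g^3 - 7*g^2 - g - 19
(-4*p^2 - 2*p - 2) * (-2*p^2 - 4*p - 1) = 8*p^4 + 20*p^3 + 16*p^2 + 10*p + 2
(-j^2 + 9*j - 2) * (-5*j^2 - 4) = 5*j^4 - 45*j^3 + 14*j^2 - 36*j + 8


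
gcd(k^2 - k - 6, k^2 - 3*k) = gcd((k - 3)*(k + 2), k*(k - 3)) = k - 3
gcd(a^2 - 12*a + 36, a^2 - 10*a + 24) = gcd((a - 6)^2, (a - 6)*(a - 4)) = a - 6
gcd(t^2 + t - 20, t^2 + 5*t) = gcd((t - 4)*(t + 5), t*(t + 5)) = t + 5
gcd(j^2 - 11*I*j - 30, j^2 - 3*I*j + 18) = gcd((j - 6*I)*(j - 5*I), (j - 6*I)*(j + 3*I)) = j - 6*I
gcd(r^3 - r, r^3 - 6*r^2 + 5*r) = r^2 - r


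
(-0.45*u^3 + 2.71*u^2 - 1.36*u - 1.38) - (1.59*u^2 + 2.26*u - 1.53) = -0.45*u^3 + 1.12*u^2 - 3.62*u + 0.15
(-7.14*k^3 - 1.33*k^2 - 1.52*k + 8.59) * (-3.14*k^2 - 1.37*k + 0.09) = 22.4196*k^5 + 13.958*k^4 + 5.9523*k^3 - 25.0099*k^2 - 11.9051*k + 0.7731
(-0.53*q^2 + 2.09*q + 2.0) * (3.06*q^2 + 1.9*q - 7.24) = -1.6218*q^4 + 5.3884*q^3 + 13.9282*q^2 - 11.3316*q - 14.48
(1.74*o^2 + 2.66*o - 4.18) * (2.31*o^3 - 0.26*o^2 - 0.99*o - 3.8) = 4.0194*o^5 + 5.6922*o^4 - 12.07*o^3 - 8.1586*o^2 - 5.9698*o + 15.884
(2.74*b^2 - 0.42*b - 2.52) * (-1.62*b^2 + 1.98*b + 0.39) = -4.4388*b^4 + 6.1056*b^3 + 4.3194*b^2 - 5.1534*b - 0.9828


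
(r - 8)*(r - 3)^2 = r^3 - 14*r^2 + 57*r - 72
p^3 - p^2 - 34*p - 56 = (p - 7)*(p + 2)*(p + 4)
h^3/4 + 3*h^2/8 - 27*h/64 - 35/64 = (h/4 + 1/4)*(h - 5/4)*(h + 7/4)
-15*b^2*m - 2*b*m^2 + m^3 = m*(-5*b + m)*(3*b + m)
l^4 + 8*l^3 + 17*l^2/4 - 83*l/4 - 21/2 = (l - 3/2)*(l + 1/2)*(l + 2)*(l + 7)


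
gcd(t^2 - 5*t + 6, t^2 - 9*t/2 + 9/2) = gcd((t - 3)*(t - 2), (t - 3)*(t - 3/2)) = t - 3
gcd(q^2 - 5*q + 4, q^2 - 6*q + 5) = q - 1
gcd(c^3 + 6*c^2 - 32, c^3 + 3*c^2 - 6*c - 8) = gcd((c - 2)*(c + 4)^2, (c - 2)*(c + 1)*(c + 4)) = c^2 + 2*c - 8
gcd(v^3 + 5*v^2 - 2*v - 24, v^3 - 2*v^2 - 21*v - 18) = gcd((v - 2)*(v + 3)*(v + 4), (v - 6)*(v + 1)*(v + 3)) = v + 3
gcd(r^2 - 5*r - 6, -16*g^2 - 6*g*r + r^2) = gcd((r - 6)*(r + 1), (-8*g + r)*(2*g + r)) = 1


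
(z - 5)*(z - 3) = z^2 - 8*z + 15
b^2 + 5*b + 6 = (b + 2)*(b + 3)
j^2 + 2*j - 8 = (j - 2)*(j + 4)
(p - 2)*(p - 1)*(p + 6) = p^3 + 3*p^2 - 16*p + 12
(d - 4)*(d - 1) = d^2 - 5*d + 4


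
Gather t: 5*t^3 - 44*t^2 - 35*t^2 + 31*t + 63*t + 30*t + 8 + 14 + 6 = 5*t^3 - 79*t^2 + 124*t + 28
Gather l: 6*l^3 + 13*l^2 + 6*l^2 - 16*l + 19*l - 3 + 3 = 6*l^3 + 19*l^2 + 3*l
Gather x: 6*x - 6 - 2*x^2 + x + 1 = -2*x^2 + 7*x - 5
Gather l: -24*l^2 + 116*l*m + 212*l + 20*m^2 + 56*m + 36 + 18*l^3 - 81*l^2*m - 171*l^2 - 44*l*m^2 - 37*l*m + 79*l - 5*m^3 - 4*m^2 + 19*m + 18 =18*l^3 + l^2*(-81*m - 195) + l*(-44*m^2 + 79*m + 291) - 5*m^3 + 16*m^2 + 75*m + 54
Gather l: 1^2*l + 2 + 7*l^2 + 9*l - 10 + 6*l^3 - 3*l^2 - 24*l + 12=6*l^3 + 4*l^2 - 14*l + 4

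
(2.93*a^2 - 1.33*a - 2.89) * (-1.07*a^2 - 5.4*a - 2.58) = -3.1351*a^4 - 14.3989*a^3 + 2.7149*a^2 + 19.0374*a + 7.4562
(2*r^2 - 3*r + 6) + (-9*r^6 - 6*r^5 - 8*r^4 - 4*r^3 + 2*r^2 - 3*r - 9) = -9*r^6 - 6*r^5 - 8*r^4 - 4*r^3 + 4*r^2 - 6*r - 3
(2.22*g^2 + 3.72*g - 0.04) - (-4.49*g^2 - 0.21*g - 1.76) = 6.71*g^2 + 3.93*g + 1.72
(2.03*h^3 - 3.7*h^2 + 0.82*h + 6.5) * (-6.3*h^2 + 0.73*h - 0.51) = -12.789*h^5 + 24.7919*h^4 - 8.9023*h^3 - 38.4644*h^2 + 4.3268*h - 3.315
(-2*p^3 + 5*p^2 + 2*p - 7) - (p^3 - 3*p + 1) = -3*p^3 + 5*p^2 + 5*p - 8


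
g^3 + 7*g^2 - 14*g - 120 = (g - 4)*(g + 5)*(g + 6)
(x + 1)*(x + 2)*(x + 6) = x^3 + 9*x^2 + 20*x + 12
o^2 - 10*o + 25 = (o - 5)^2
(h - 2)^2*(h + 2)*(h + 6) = h^4 + 4*h^3 - 16*h^2 - 16*h + 48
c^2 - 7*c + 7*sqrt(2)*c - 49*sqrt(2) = (c - 7)*(c + 7*sqrt(2))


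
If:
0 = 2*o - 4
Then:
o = 2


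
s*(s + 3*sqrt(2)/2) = s^2 + 3*sqrt(2)*s/2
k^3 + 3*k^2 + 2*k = k*(k + 1)*(k + 2)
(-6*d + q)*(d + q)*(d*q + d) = -6*d^3*q - 6*d^3 - 5*d^2*q^2 - 5*d^2*q + d*q^3 + d*q^2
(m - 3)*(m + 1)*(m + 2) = m^3 - 7*m - 6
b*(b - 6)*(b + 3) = b^3 - 3*b^2 - 18*b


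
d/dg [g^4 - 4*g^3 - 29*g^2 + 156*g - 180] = 4*g^3 - 12*g^2 - 58*g + 156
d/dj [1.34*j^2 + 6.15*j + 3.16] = 2.68*j + 6.15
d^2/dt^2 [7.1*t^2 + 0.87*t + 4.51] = 14.2000000000000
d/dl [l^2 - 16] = 2*l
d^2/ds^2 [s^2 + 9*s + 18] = 2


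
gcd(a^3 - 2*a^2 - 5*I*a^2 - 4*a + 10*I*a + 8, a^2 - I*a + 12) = a - 4*I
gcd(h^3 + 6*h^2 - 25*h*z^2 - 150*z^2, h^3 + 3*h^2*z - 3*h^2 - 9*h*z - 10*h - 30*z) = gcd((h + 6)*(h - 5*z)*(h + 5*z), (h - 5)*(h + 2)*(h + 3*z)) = 1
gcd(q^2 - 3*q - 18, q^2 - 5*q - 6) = q - 6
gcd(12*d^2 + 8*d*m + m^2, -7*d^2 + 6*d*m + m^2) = 1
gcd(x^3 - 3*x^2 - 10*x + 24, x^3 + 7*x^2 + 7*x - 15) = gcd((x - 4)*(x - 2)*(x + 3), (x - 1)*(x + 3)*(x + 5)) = x + 3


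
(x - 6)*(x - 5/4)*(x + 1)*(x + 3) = x^4 - 13*x^3/4 - 37*x^2/2 + 33*x/4 + 45/2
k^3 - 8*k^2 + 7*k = k*(k - 7)*(k - 1)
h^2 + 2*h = h*(h + 2)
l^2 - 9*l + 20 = (l - 5)*(l - 4)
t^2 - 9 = (t - 3)*(t + 3)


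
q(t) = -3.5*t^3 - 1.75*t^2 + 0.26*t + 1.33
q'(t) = -10.5*t^2 - 3.5*t + 0.26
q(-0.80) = 1.79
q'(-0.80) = -3.66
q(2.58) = -69.76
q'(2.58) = -78.66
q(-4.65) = 314.19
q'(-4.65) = -210.50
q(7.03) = -1299.33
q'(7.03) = -543.26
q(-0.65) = 1.38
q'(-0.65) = -1.90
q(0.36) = 1.03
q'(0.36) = -2.36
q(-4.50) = 283.66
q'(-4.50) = -196.62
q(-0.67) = 1.42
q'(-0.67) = -2.11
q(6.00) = -816.11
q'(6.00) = -398.74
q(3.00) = -108.14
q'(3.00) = -104.74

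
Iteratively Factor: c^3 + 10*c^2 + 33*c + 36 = (c + 4)*(c^2 + 6*c + 9) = (c + 3)*(c + 4)*(c + 3)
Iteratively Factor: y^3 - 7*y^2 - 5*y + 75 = (y - 5)*(y^2 - 2*y - 15) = (y - 5)*(y + 3)*(y - 5)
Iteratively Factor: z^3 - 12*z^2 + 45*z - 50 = (z - 2)*(z^2 - 10*z + 25) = (z - 5)*(z - 2)*(z - 5)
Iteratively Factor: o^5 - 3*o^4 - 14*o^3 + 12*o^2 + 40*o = (o - 2)*(o^4 - o^3 - 16*o^2 - 20*o) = o*(o - 2)*(o^3 - o^2 - 16*o - 20) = o*(o - 5)*(o - 2)*(o^2 + 4*o + 4) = o*(o - 5)*(o - 2)*(o + 2)*(o + 2)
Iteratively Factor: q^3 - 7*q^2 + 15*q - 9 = (q - 3)*(q^2 - 4*q + 3) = (q - 3)^2*(q - 1)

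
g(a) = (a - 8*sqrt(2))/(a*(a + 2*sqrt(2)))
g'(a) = -(a - 8*sqrt(2))/(a*(a + 2*sqrt(2))^2) + 1/(a*(a + 2*sqrt(2))) - (a - 8*sqrt(2))/(a^2*(a + 2*sqrt(2)))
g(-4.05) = -3.11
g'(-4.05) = -3.11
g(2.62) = -0.61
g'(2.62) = 0.41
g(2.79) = -0.54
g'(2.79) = 0.36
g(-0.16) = 26.87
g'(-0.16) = 155.55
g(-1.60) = 6.57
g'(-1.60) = -1.75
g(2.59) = -0.62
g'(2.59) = 0.43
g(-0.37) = 12.84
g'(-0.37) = 28.39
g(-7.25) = -0.58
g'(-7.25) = -0.18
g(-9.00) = -0.37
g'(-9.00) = -0.08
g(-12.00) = -0.21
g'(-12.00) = -0.03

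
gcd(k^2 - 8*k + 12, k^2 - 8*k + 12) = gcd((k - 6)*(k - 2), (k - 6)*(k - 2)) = k^2 - 8*k + 12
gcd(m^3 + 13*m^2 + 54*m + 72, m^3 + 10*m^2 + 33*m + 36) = m^2 + 7*m + 12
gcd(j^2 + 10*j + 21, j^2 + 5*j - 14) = j + 7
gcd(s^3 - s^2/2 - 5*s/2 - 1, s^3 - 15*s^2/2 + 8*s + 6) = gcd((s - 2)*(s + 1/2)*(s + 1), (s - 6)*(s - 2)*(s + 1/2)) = s^2 - 3*s/2 - 1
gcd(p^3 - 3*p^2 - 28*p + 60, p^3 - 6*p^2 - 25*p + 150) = p^2 - p - 30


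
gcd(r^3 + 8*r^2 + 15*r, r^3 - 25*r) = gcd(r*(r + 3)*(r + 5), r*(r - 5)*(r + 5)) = r^2 + 5*r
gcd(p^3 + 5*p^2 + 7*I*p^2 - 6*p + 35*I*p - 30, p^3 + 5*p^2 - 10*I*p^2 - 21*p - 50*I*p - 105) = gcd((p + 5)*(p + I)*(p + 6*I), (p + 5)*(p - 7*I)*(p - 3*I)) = p + 5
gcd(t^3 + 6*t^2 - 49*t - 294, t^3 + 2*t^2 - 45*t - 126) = t^2 - t - 42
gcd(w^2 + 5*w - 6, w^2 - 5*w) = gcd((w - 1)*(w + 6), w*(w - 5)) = 1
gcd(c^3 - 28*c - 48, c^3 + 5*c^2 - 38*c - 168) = c^2 - 2*c - 24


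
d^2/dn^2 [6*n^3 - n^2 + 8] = 36*n - 2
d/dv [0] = 0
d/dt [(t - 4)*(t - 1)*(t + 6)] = 3*t^2 + 2*t - 26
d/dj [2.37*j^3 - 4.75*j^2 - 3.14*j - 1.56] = 7.11*j^2 - 9.5*j - 3.14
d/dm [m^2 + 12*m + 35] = 2*m + 12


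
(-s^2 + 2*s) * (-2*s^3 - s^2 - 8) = 2*s^5 - 3*s^4 - 2*s^3 + 8*s^2 - 16*s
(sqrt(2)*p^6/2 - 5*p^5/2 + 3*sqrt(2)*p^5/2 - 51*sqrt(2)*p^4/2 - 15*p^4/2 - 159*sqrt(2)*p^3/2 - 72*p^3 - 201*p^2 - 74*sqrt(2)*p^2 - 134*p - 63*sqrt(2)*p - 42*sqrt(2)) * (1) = sqrt(2)*p^6/2 - 5*p^5/2 + 3*sqrt(2)*p^5/2 - 51*sqrt(2)*p^4/2 - 15*p^4/2 - 159*sqrt(2)*p^3/2 - 72*p^3 - 201*p^2 - 74*sqrt(2)*p^2 - 134*p - 63*sqrt(2)*p - 42*sqrt(2)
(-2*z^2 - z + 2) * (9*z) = -18*z^3 - 9*z^2 + 18*z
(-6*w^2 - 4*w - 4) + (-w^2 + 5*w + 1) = -7*w^2 + w - 3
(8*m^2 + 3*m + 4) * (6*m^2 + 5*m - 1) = 48*m^4 + 58*m^3 + 31*m^2 + 17*m - 4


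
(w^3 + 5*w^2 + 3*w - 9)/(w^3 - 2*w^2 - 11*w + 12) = (w + 3)/(w - 4)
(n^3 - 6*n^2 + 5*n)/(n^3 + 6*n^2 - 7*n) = (n - 5)/(n + 7)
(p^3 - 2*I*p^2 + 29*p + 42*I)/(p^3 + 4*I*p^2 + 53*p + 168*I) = (p + 2*I)/(p + 8*I)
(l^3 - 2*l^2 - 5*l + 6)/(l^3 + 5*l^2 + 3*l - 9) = (l^2 - l - 6)/(l^2 + 6*l + 9)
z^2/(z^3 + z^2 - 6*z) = z/(z^2 + z - 6)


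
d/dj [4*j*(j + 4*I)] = 8*j + 16*I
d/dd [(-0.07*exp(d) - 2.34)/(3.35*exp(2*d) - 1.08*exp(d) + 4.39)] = (0.2345*exp(2*d) + 15.678*exp(d) - 2.8345)*exp(d)/(11.2225*exp(4*d) - 7.236*exp(3*d) + 30.5794*exp(2*d) - 9.4824*exp(d) + 19.2721)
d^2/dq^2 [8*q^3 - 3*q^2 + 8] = 48*q - 6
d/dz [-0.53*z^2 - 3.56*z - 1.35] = -1.06*z - 3.56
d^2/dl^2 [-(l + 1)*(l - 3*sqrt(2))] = -2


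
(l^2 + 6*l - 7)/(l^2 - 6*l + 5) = (l + 7)/(l - 5)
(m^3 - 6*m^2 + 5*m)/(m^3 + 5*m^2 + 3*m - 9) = m*(m - 5)/(m^2 + 6*m + 9)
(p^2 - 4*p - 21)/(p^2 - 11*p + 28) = (p + 3)/(p - 4)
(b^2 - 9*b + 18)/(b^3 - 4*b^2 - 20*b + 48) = (b - 3)/(b^2 + 2*b - 8)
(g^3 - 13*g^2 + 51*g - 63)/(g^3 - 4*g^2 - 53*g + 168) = (g^2 - 10*g + 21)/(g^2 - g - 56)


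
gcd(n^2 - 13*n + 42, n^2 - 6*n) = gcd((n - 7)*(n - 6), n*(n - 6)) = n - 6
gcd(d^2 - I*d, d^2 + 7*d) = d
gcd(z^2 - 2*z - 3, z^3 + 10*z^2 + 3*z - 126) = z - 3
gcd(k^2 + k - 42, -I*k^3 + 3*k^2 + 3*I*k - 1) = 1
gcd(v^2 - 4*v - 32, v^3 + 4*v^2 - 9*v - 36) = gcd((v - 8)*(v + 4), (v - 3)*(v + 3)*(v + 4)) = v + 4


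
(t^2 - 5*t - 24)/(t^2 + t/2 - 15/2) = 2*(t - 8)/(2*t - 5)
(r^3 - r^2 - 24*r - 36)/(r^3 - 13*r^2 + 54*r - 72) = (r^2 + 5*r + 6)/(r^2 - 7*r + 12)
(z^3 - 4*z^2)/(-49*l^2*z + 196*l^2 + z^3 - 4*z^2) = z^2/(-49*l^2 + z^2)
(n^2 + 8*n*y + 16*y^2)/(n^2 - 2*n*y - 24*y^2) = (-n - 4*y)/(-n + 6*y)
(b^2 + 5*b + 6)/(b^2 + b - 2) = (b + 3)/(b - 1)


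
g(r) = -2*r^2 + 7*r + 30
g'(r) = 7 - 4*r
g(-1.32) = 17.28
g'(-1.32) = 12.28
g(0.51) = 33.05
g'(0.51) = 4.96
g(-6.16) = -89.01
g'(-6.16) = 31.64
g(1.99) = 36.01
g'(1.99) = -0.96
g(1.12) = 35.33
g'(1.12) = 2.52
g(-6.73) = -107.70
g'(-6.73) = 33.92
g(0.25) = 31.62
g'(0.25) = 6.00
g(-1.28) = 17.76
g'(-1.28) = 12.12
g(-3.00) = -9.00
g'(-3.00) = 19.00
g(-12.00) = -342.00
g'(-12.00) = 55.00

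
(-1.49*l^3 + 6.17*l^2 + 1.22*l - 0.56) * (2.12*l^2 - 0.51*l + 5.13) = -3.1588*l^5 + 13.8403*l^4 - 8.204*l^3 + 29.8427*l^2 + 6.5442*l - 2.8728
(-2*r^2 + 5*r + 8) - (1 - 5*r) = -2*r^2 + 10*r + 7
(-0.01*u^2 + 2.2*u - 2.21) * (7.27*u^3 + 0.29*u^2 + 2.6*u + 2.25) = -0.0727*u^5 + 15.9911*u^4 - 15.4547*u^3 + 5.0566*u^2 - 0.796*u - 4.9725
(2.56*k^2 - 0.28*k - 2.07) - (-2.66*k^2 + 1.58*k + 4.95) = 5.22*k^2 - 1.86*k - 7.02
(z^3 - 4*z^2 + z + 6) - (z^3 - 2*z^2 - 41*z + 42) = -2*z^2 + 42*z - 36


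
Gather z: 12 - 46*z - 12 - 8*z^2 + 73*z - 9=-8*z^2 + 27*z - 9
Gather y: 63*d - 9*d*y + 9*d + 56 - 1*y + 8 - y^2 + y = -9*d*y + 72*d - y^2 + 64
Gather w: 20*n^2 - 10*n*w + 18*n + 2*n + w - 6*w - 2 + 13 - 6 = 20*n^2 + 20*n + w*(-10*n - 5) + 5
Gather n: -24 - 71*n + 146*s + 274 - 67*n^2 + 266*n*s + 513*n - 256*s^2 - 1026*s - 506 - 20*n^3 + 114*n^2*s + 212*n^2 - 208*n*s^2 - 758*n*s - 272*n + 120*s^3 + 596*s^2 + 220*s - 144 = -20*n^3 + n^2*(114*s + 145) + n*(-208*s^2 - 492*s + 170) + 120*s^3 + 340*s^2 - 660*s - 400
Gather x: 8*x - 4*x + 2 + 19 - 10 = 4*x + 11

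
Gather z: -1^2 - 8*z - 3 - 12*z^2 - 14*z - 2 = -12*z^2 - 22*z - 6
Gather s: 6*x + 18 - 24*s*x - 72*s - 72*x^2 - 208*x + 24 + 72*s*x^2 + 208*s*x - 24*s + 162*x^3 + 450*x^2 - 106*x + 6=s*(72*x^2 + 184*x - 96) + 162*x^3 + 378*x^2 - 308*x + 48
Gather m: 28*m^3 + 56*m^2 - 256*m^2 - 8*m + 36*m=28*m^3 - 200*m^2 + 28*m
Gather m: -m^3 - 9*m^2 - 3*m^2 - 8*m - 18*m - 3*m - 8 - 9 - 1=-m^3 - 12*m^2 - 29*m - 18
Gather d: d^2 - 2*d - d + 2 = d^2 - 3*d + 2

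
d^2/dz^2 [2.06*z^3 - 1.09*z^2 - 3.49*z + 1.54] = 12.36*z - 2.18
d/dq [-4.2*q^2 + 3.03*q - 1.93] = 3.03 - 8.4*q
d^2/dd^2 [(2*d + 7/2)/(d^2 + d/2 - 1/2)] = 2*((4*d + 1)^2*(4*d + 7) - 6*(4*d + 3)*(2*d^2 + d - 1))/(2*d^2 + d - 1)^3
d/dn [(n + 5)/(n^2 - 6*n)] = (-n^2 - 10*n + 30)/(n^2*(n^2 - 12*n + 36))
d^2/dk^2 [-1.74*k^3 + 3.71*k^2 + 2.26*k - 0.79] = 7.42 - 10.44*k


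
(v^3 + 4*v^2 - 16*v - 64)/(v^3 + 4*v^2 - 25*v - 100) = (v^2 - 16)/(v^2 - 25)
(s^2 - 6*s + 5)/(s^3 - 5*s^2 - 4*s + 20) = (s - 1)/(s^2 - 4)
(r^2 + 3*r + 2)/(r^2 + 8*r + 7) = (r + 2)/(r + 7)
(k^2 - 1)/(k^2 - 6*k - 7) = (k - 1)/(k - 7)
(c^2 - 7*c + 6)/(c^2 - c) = (c - 6)/c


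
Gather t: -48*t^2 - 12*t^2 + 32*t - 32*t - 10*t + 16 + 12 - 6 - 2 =-60*t^2 - 10*t + 20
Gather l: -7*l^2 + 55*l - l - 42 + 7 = -7*l^2 + 54*l - 35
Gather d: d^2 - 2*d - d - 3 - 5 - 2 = d^2 - 3*d - 10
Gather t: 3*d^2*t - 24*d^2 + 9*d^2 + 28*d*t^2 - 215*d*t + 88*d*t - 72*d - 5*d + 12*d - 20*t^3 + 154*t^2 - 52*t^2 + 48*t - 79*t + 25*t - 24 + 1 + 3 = -15*d^2 - 65*d - 20*t^3 + t^2*(28*d + 102) + t*(3*d^2 - 127*d - 6) - 20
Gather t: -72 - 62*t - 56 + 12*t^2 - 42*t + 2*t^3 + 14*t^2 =2*t^3 + 26*t^2 - 104*t - 128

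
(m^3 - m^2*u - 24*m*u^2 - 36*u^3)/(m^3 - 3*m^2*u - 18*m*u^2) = (m + 2*u)/m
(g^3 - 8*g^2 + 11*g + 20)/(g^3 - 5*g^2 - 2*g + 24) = (g^2 - 4*g - 5)/(g^2 - g - 6)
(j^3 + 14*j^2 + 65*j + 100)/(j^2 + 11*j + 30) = (j^2 + 9*j + 20)/(j + 6)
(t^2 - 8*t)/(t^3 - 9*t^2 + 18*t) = (t - 8)/(t^2 - 9*t + 18)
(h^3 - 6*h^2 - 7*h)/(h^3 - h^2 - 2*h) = (h - 7)/(h - 2)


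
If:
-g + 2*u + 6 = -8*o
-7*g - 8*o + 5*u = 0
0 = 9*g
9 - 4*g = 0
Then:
No Solution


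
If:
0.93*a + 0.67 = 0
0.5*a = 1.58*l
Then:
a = -0.72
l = -0.23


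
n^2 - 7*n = n*(n - 7)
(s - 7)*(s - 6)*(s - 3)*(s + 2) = s^4 - 14*s^3 + 49*s^2 + 36*s - 252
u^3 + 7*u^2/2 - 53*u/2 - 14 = (u - 4)*(u + 1/2)*(u + 7)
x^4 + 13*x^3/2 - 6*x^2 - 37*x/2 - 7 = (x - 2)*(x + 1/2)*(x + 1)*(x + 7)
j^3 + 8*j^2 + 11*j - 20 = (j - 1)*(j + 4)*(j + 5)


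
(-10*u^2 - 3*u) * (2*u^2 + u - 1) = -20*u^4 - 16*u^3 + 7*u^2 + 3*u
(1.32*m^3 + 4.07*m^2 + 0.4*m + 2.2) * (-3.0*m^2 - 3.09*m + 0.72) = -3.96*m^5 - 16.2888*m^4 - 12.8259*m^3 - 4.9056*m^2 - 6.51*m + 1.584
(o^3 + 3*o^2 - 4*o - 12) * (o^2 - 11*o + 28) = o^5 - 8*o^4 - 9*o^3 + 116*o^2 + 20*o - 336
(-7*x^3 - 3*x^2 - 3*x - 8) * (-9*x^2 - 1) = 63*x^5 + 27*x^4 + 34*x^3 + 75*x^2 + 3*x + 8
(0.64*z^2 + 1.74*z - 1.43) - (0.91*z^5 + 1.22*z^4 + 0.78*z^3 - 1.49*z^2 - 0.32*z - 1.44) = -0.91*z^5 - 1.22*z^4 - 0.78*z^3 + 2.13*z^2 + 2.06*z + 0.01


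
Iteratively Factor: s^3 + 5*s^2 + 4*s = (s)*(s^2 + 5*s + 4) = s*(s + 1)*(s + 4)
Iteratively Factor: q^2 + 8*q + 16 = (q + 4)*(q + 4)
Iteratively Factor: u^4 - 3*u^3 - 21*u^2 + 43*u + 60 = (u - 5)*(u^3 + 2*u^2 - 11*u - 12) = (u - 5)*(u + 4)*(u^2 - 2*u - 3) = (u - 5)*(u - 3)*(u + 4)*(u + 1)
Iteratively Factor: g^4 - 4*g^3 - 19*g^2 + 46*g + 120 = (g - 5)*(g^3 + g^2 - 14*g - 24) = (g - 5)*(g + 3)*(g^2 - 2*g - 8) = (g - 5)*(g - 4)*(g + 3)*(g + 2)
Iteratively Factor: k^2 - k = (k - 1)*(k)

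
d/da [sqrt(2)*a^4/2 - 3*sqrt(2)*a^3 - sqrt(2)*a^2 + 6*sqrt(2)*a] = sqrt(2)*(2*a^3 - 9*a^2 - 2*a + 6)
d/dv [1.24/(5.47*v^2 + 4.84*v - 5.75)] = (-13.5656*v - 6.0016)/(5.47*v^2 + 4.84*v - 5.75)^2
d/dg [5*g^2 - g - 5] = 10*g - 1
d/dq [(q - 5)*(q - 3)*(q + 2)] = 3*q^2 - 12*q - 1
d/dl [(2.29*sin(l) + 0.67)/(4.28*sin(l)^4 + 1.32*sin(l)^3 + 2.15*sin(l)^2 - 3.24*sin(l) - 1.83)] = -(29.4036*sin(l)^4 + 17.516*sin(l)^3 + 7.5767*sin(l)^2 + 2.881*sin(l) + 2.0199)*cos(l)/(4.28*sin(l)^4 + 1.32*sin(l)^3 + 2.15*sin(l)^2 - 3.24*sin(l) - 1.83)^2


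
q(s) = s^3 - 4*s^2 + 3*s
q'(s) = 3*s^2 - 8*s + 3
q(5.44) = 58.93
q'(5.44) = 48.26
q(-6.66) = -492.81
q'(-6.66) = 189.35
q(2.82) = -0.92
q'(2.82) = 4.30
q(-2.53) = -49.39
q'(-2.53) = 42.44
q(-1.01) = -8.14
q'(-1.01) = 14.14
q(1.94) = -1.93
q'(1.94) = -1.23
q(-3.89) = -131.06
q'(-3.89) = 79.52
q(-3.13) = -79.24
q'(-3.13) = 57.43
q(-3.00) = -72.00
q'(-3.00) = 54.00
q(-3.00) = -72.00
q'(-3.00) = 54.00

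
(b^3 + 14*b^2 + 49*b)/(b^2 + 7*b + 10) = b*(b^2 + 14*b + 49)/(b^2 + 7*b + 10)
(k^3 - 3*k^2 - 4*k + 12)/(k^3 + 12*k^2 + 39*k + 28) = (k^3 - 3*k^2 - 4*k + 12)/(k^3 + 12*k^2 + 39*k + 28)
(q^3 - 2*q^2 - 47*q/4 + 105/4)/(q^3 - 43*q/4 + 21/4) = (2*q - 5)/(2*q - 1)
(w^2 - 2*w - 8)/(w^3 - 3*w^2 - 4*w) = (w + 2)/(w*(w + 1))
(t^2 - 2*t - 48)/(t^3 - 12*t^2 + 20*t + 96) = (t + 6)/(t^2 - 4*t - 12)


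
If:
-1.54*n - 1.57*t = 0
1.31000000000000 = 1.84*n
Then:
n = 0.71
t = -0.70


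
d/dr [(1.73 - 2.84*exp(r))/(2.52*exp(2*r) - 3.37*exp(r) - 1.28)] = (7.1568*exp(2*r) - 8.7192*exp(r) + 9.4653)*exp(r)/(6.3504*exp(4*r) - 16.9848*exp(3*r) + 4.9057*exp(2*r) + 8.6272*exp(r) + 1.6384)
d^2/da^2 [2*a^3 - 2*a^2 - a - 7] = 12*a - 4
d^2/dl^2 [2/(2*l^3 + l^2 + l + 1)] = 4*(-(6*l + 1)*(2*l^3 + l^2 + l + 1) + (6*l^2 + 2*l + 1)^2)/(2*l^3 + l^2 + l + 1)^3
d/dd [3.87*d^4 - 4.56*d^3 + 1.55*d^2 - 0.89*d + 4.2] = 15.48*d^3 - 13.68*d^2 + 3.1*d - 0.89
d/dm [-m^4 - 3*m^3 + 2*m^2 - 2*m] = -4*m^3 - 9*m^2 + 4*m - 2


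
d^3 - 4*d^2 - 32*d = d*(d - 8)*(d + 4)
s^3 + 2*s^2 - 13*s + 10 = (s - 2)*(s - 1)*(s + 5)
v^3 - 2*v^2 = v^2*(v - 2)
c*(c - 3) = c^2 - 3*c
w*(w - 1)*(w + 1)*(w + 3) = w^4 + 3*w^3 - w^2 - 3*w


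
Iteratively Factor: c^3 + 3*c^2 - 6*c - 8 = (c + 1)*(c^2 + 2*c - 8) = (c - 2)*(c + 1)*(c + 4)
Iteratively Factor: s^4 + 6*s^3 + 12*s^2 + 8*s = (s + 2)*(s^3 + 4*s^2 + 4*s) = s*(s + 2)*(s^2 + 4*s + 4) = s*(s + 2)^2*(s + 2)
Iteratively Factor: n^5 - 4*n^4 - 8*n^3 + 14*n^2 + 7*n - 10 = (n + 2)*(n^4 - 6*n^3 + 4*n^2 + 6*n - 5) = (n - 1)*(n + 2)*(n^3 - 5*n^2 - n + 5) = (n - 1)*(n + 1)*(n + 2)*(n^2 - 6*n + 5) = (n - 5)*(n - 1)*(n + 1)*(n + 2)*(n - 1)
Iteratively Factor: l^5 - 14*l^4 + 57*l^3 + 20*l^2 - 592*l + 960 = (l + 3)*(l^4 - 17*l^3 + 108*l^2 - 304*l + 320) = (l - 4)*(l + 3)*(l^3 - 13*l^2 + 56*l - 80) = (l - 5)*(l - 4)*(l + 3)*(l^2 - 8*l + 16) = (l - 5)*(l - 4)^2*(l + 3)*(l - 4)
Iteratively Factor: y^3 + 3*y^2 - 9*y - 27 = (y - 3)*(y^2 + 6*y + 9) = (y - 3)*(y + 3)*(y + 3)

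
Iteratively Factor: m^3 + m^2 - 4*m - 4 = (m - 2)*(m^2 + 3*m + 2) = (m - 2)*(m + 2)*(m + 1)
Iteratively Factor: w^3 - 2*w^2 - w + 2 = (w - 1)*(w^2 - w - 2) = (w - 2)*(w - 1)*(w + 1)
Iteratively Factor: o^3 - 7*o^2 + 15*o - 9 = (o - 1)*(o^2 - 6*o + 9) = (o - 3)*(o - 1)*(o - 3)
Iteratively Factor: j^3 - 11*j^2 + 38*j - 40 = (j - 5)*(j^2 - 6*j + 8) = (j - 5)*(j - 4)*(j - 2)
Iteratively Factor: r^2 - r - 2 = (r - 2)*(r + 1)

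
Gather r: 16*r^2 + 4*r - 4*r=16*r^2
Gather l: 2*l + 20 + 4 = 2*l + 24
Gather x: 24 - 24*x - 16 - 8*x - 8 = -32*x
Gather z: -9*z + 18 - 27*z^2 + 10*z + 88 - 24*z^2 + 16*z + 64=-51*z^2 + 17*z + 170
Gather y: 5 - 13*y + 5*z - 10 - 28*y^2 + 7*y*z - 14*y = -28*y^2 + y*(7*z - 27) + 5*z - 5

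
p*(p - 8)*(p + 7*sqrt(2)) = p^3 - 8*p^2 + 7*sqrt(2)*p^2 - 56*sqrt(2)*p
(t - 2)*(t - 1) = t^2 - 3*t + 2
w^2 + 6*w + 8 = (w + 2)*(w + 4)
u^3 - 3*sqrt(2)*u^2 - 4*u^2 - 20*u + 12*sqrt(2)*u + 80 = (u - 4)*(u - 5*sqrt(2))*(u + 2*sqrt(2))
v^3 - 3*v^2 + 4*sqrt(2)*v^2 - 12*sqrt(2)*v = v*(v - 3)*(v + 4*sqrt(2))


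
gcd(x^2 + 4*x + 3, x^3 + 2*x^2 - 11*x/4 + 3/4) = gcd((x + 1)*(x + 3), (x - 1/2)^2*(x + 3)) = x + 3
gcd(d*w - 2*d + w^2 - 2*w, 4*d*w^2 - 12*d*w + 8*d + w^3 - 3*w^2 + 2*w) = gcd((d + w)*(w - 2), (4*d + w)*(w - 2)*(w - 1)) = w - 2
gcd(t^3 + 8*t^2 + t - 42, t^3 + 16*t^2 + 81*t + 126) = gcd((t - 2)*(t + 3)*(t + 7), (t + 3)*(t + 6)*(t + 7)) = t^2 + 10*t + 21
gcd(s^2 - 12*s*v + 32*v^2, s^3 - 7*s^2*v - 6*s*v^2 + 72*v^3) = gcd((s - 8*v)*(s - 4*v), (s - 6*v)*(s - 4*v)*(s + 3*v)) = s - 4*v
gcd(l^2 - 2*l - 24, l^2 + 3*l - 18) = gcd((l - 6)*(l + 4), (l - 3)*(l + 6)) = 1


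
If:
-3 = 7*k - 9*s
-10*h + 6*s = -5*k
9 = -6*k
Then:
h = -5/4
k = -3/2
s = -5/6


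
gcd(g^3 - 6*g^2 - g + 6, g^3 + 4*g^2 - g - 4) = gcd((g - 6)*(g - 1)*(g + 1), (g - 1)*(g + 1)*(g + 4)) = g^2 - 1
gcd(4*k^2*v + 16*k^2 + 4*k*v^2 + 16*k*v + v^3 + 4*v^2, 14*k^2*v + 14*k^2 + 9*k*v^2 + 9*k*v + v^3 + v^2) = 2*k + v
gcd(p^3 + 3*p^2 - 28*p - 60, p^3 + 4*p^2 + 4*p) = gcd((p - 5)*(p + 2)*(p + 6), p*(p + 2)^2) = p + 2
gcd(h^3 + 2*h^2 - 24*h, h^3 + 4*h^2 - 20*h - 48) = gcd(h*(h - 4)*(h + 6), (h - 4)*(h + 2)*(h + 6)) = h^2 + 2*h - 24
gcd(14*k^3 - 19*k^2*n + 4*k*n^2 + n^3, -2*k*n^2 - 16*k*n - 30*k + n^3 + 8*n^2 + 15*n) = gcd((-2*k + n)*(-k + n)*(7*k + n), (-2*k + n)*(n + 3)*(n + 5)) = 2*k - n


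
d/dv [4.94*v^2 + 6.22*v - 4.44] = 9.88*v + 6.22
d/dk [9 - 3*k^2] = -6*k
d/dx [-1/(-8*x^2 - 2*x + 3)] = 2*(-8*x - 1)/(8*x^2 + 2*x - 3)^2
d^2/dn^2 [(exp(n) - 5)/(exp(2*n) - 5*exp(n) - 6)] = (exp(4*n) - 15*exp(3*n) + 111*exp(2*n) - 275*exp(n) + 186)*exp(n)/(exp(6*n) - 15*exp(5*n) + 57*exp(4*n) + 55*exp(3*n) - 342*exp(2*n) - 540*exp(n) - 216)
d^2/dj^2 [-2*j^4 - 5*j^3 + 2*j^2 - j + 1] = -24*j^2 - 30*j + 4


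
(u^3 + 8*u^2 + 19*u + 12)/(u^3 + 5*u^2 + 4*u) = (u + 3)/u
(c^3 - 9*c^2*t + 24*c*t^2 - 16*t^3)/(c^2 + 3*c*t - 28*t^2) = (c^2 - 5*c*t + 4*t^2)/(c + 7*t)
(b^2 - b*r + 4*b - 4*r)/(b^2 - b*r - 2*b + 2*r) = (b + 4)/(b - 2)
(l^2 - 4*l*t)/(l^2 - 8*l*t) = (l - 4*t)/(l - 8*t)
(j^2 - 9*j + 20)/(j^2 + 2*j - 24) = (j - 5)/(j + 6)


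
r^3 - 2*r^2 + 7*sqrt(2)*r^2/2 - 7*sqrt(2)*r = r*(r - 2)*(r + 7*sqrt(2)/2)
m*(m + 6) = m^2 + 6*m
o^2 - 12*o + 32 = (o - 8)*(o - 4)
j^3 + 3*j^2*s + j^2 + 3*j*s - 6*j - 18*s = (j - 2)*(j + 3)*(j + 3*s)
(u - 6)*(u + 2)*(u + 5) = u^3 + u^2 - 32*u - 60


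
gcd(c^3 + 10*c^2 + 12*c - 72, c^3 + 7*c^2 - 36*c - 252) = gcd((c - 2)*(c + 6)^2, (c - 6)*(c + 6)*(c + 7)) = c + 6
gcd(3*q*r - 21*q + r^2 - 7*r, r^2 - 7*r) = r - 7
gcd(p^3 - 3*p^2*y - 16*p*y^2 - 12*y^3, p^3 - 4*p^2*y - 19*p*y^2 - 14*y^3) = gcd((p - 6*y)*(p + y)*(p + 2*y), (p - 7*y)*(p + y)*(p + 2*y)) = p^2 + 3*p*y + 2*y^2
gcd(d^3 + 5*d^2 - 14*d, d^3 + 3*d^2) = d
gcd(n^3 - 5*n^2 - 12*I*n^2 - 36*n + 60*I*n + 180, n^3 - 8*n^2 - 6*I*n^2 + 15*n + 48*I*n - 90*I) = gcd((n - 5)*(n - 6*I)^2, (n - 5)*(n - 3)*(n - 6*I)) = n^2 + n*(-5 - 6*I) + 30*I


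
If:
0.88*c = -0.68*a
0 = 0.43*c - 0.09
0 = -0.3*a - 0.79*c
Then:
No Solution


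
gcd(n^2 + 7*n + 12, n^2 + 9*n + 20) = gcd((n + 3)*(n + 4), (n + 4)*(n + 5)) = n + 4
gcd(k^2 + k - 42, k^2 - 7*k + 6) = k - 6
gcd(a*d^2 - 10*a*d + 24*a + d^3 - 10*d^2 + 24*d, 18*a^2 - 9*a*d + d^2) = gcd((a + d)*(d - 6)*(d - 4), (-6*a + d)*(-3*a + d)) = 1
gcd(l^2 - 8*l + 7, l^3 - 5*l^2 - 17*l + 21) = l^2 - 8*l + 7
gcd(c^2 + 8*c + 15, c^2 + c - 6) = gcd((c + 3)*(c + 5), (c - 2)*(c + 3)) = c + 3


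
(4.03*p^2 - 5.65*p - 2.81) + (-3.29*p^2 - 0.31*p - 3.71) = 0.74*p^2 - 5.96*p - 6.52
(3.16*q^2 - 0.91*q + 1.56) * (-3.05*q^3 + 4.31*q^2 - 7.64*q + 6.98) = -9.638*q^5 + 16.3951*q^4 - 32.8225*q^3 + 35.7328*q^2 - 18.2702*q + 10.8888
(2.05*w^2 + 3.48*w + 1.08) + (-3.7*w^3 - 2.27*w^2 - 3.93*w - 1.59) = -3.7*w^3 - 0.22*w^2 - 0.45*w - 0.51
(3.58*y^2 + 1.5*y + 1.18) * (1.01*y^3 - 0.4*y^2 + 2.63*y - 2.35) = 3.6158*y^5 + 0.083*y^4 + 10.0072*y^3 - 4.94*y^2 - 0.421600000000001*y - 2.773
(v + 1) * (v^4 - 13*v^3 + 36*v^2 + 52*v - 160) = v^5 - 12*v^4 + 23*v^3 + 88*v^2 - 108*v - 160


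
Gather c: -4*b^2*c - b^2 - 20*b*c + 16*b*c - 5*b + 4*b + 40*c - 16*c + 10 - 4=-b^2 - b + c*(-4*b^2 - 4*b + 24) + 6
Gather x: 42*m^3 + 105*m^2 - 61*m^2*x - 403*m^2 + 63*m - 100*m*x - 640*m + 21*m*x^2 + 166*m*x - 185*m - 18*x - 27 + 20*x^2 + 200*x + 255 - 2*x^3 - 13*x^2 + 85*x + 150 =42*m^3 - 298*m^2 - 762*m - 2*x^3 + x^2*(21*m + 7) + x*(-61*m^2 + 66*m + 267) + 378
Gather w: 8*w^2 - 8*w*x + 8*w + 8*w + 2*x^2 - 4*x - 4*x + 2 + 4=8*w^2 + w*(16 - 8*x) + 2*x^2 - 8*x + 6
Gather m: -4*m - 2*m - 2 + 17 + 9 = 24 - 6*m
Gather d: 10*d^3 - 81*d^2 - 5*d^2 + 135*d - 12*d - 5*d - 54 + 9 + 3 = 10*d^3 - 86*d^2 + 118*d - 42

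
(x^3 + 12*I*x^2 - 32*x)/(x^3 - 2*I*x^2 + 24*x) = (x + 8*I)/(x - 6*I)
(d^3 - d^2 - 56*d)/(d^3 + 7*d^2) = (d - 8)/d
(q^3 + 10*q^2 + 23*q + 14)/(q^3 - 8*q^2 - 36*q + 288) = (q^3 + 10*q^2 + 23*q + 14)/(q^3 - 8*q^2 - 36*q + 288)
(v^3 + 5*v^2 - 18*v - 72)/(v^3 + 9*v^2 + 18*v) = (v - 4)/v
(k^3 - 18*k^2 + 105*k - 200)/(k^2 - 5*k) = k - 13 + 40/k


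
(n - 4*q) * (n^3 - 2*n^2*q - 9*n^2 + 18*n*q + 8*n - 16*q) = n^4 - 6*n^3*q - 9*n^3 + 8*n^2*q^2 + 54*n^2*q + 8*n^2 - 72*n*q^2 - 48*n*q + 64*q^2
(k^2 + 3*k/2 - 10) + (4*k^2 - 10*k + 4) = 5*k^2 - 17*k/2 - 6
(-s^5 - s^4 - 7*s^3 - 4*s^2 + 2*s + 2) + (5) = -s^5 - s^4 - 7*s^3 - 4*s^2 + 2*s + 7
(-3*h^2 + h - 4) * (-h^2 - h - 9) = 3*h^4 + 2*h^3 + 30*h^2 - 5*h + 36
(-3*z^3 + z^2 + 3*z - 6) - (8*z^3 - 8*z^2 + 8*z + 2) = -11*z^3 + 9*z^2 - 5*z - 8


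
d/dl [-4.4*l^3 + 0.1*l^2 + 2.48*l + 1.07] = -13.2*l^2 + 0.2*l + 2.48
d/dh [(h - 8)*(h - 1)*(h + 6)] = 3*h^2 - 6*h - 46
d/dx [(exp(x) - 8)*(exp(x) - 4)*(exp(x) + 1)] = (3*exp(2*x) - 22*exp(x) + 20)*exp(x)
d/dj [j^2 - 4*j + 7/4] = 2*j - 4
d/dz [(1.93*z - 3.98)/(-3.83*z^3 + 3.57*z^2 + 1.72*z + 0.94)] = (14.7838*z^3 - 52.6203*z^2 + 28.4172*z + 8.6598)/(14.6689*z^6 - 27.3462*z^5 - 0.430300000000001*z^4 + 5.0804*z^3 + 9.67*z^2 + 3.2336*z + 0.8836)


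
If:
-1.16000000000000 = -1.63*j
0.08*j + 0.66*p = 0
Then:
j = 0.71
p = -0.09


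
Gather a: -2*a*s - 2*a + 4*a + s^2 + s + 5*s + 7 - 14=a*(2 - 2*s) + s^2 + 6*s - 7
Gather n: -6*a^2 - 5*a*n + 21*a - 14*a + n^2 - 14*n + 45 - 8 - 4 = -6*a^2 + 7*a + n^2 + n*(-5*a - 14) + 33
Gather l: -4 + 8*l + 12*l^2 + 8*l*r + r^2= 12*l^2 + l*(8*r + 8) + r^2 - 4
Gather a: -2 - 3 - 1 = -6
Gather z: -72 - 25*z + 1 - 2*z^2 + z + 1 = -2*z^2 - 24*z - 70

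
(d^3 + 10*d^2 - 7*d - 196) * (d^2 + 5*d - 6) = d^5 + 15*d^4 + 37*d^3 - 291*d^2 - 938*d + 1176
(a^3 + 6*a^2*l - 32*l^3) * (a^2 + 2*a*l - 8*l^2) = a^5 + 8*a^4*l + 4*a^3*l^2 - 80*a^2*l^3 - 64*a*l^4 + 256*l^5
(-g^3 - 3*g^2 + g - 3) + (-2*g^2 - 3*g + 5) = -g^3 - 5*g^2 - 2*g + 2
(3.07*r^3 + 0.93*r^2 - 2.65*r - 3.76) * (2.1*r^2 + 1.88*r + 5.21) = 6.447*r^5 + 7.7246*r^4 + 12.1781*r^3 - 8.0327*r^2 - 20.8753*r - 19.5896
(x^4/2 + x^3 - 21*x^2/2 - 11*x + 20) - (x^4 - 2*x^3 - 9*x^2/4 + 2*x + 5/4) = -x^4/2 + 3*x^3 - 33*x^2/4 - 13*x + 75/4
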